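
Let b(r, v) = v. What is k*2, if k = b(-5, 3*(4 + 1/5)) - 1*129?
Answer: -1164/5 ≈ -232.80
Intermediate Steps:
k = -582/5 (k = 3*(4 + 1/5) - 1*129 = 3*(4 + ⅕) - 129 = 3*(21/5) - 129 = 63/5 - 129 = -582/5 ≈ -116.40)
k*2 = -582/5*2 = -1164/5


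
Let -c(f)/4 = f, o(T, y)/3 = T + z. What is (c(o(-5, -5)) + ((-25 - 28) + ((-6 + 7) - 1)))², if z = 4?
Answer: 1681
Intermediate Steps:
o(T, y) = 12 + 3*T (o(T, y) = 3*(T + 4) = 3*(4 + T) = 12 + 3*T)
c(f) = -4*f
(c(o(-5, -5)) + ((-25 - 28) + ((-6 + 7) - 1)))² = (-4*(12 + 3*(-5)) + ((-25 - 28) + ((-6 + 7) - 1)))² = (-4*(12 - 15) + (-53 + (1 - 1)))² = (-4*(-3) + (-53 + 0))² = (12 - 53)² = (-41)² = 1681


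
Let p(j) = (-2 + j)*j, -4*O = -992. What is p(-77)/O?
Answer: 6083/248 ≈ 24.528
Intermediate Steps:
O = 248 (O = -¼*(-992) = 248)
p(j) = j*(-2 + j)
p(-77)/O = -77*(-2 - 77)/248 = -77*(-79)*(1/248) = 6083*(1/248) = 6083/248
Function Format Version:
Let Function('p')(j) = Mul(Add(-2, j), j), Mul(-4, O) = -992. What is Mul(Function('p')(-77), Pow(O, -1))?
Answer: Rational(6083, 248) ≈ 24.528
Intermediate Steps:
O = 248 (O = Mul(Rational(-1, 4), -992) = 248)
Function('p')(j) = Mul(j, Add(-2, j))
Mul(Function('p')(-77), Pow(O, -1)) = Mul(Mul(-77, Add(-2, -77)), Pow(248, -1)) = Mul(Mul(-77, -79), Rational(1, 248)) = Mul(6083, Rational(1, 248)) = Rational(6083, 248)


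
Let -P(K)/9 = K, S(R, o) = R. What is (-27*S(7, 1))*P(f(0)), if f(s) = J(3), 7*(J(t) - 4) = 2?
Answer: 7290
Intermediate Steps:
J(t) = 30/7 (J(t) = 4 + (⅐)*2 = 4 + 2/7 = 30/7)
f(s) = 30/7
P(K) = -9*K
(-27*S(7, 1))*P(f(0)) = (-27*7)*(-9*30/7) = -189*(-270/7) = 7290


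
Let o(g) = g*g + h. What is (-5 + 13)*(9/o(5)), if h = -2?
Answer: 72/23 ≈ 3.1304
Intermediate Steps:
o(g) = -2 + g² (o(g) = g*g - 2 = g² - 2 = -2 + g²)
(-5 + 13)*(9/o(5)) = (-5 + 13)*(9/(-2 + 5²)) = 8*(9/(-2 + 25)) = 8*(9/23) = 72/23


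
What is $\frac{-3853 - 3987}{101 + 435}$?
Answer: $- \frac{980}{67} \approx -14.627$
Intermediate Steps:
$\frac{-3853 - 3987}{101 + 435} = - \frac{7840}{536} = \left(-7840\right) \frac{1}{536} = - \frac{980}{67}$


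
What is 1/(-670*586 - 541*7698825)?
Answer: -1/3026877735825 ≈ -3.3037e-13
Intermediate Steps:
1/(-670*586 - 541*7698825) = (1/7698825)/(-392620 - 541) = (1/7698825)/(-393161) = -1/393161*1/7698825 = -1/3026877735825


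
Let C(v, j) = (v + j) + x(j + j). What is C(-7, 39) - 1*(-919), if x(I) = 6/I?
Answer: 12364/13 ≈ 951.08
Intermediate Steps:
C(v, j) = j + v + 3/j (C(v, j) = (v + j) + 6/(j + j) = (j + v) + 6/((2*j)) = (j + v) + 6*(1/(2*j)) = (j + v) + 3/j = j + v + 3/j)
C(-7, 39) - 1*(-919) = (39 - 7 + 3/39) - 1*(-919) = (39 - 7 + 3*(1/39)) + 919 = (39 - 7 + 1/13) + 919 = 417/13 + 919 = 12364/13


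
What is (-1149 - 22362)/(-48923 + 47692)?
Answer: 23511/1231 ≈ 19.099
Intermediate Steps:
(-1149 - 22362)/(-48923 + 47692) = -23511/(-1231) = -23511*(-1/1231) = 23511/1231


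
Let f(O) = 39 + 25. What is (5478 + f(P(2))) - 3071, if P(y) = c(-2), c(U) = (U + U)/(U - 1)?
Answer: 2471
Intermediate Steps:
c(U) = 2*U/(-1 + U) (c(U) = (2*U)/(-1 + U) = 2*U/(-1 + U))
P(y) = 4/3 (P(y) = 2*(-2)/(-1 - 2) = 2*(-2)/(-3) = 2*(-2)*(-⅓) = 4/3)
f(O) = 64
(5478 + f(P(2))) - 3071 = (5478 + 64) - 3071 = 5542 - 3071 = 2471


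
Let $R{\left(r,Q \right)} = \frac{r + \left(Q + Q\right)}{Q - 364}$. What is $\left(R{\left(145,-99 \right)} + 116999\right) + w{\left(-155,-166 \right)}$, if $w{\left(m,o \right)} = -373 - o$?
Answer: $\frac{54074749}{463} \approx 1.1679 \cdot 10^{5}$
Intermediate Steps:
$R{\left(r,Q \right)} = \frac{r + 2 Q}{-364 + Q}$
$\left(R{\left(145,-99 \right)} + 116999\right) + w{\left(-155,-166 \right)} = \left(\frac{145 + 2 \left(-99\right)}{-364 - 99} + 116999\right) - 207 = \left(\frac{145 - 198}{-463} + 116999\right) + \left(-373 + 166\right) = \left(\left(- \frac{1}{463}\right) \left(-53\right) + 116999\right) - 207 = \left(\frac{53}{463} + 116999\right) - 207 = \frac{54170590}{463} - 207 = \frac{54074749}{463}$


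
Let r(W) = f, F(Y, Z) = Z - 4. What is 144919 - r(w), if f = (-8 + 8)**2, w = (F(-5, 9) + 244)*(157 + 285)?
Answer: 144919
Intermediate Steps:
F(Y, Z) = -4 + Z
w = 110058 (w = ((-4 + 9) + 244)*(157 + 285) = (5 + 244)*442 = 249*442 = 110058)
f = 0 (f = 0**2 = 0)
r(W) = 0
144919 - r(w) = 144919 - 1*0 = 144919 + 0 = 144919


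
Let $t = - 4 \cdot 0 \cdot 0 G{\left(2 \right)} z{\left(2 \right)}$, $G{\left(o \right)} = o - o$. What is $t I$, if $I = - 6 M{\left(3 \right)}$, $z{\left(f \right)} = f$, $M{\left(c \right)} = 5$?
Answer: $0$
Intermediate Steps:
$G{\left(o \right)} = 0$
$I = -30$ ($I = \left(-6\right) 5 = -30$)
$t = 0$ ($t = - 4 \cdot 0 \cdot 0 \cdot 0 \cdot 2 = - 4 \cdot 0 \cdot 0 \cdot 2 = \left(-4\right) 0 \cdot 2 = 0 \cdot 2 = 0$)
$t I = 0 \left(-30\right) = 0$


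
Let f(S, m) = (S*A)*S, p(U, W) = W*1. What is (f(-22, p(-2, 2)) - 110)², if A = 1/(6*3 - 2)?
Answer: 101761/16 ≈ 6360.1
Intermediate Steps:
A = 1/16 (A = 1/(18 - 2) = 1/16 ≈ 0.062500)
p(U, W) = W
f(S, m) = S²/16 (f(S, m) = (S*(1/16))*S = (S/16)*S = S²/16)
(f(-22, p(-2, 2)) - 110)² = ((1/16)*(-22)² - 110)² = ((1/16)*484 - 110)² = (121/4 - 110)² = (-319/4)² = 101761/16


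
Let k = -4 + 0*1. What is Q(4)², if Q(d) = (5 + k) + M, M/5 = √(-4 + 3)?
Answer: -24 + 10*I ≈ -24.0 + 10.0*I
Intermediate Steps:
k = -4 (k = -4 + 0 = -4)
M = 5*I (M = 5*√(-4 + 3) = 5*√(-1) = 5*I ≈ 5.0*I)
Q(d) = 1 + 5*I (Q(d) = (5 - 4) + 5*I = 1 + 5*I)
Q(4)² = (1 + 5*I)²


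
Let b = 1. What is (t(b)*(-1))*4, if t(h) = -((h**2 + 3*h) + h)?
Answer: 20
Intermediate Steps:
t(h) = -h**2 - 4*h (t(h) = -(h**2 + 4*h) = -h**2 - 4*h)
(t(b)*(-1))*4 = (-1*1*(4 + 1)*(-1))*4 = (-1*1*5*(-1))*4 = -5*(-1)*4 = 5*4 = 20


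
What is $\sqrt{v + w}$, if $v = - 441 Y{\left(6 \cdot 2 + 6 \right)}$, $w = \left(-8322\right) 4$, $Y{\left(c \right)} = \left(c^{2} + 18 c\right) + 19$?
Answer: $i \sqrt{327435} \approx 572.22 i$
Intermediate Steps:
$Y{\left(c \right)} = 19 + c^{2} + 18 c$
$w = -33288$
$v = -294147$ ($v = - 441 \left(19 + \left(6 \cdot 2 + 6\right)^{2} + 18 \left(6 \cdot 2 + 6\right)\right) = - 441 \left(19 + \left(12 + 6\right)^{2} + 18 \left(12 + 6\right)\right) = - 441 \left(19 + 18^{2} + 18 \cdot 18\right) = - 441 \left(19 + 324 + 324\right) = \left(-441\right) 667 = -294147$)
$\sqrt{v + w} = \sqrt{-294147 - 33288} = \sqrt{-327435} = i \sqrt{327435}$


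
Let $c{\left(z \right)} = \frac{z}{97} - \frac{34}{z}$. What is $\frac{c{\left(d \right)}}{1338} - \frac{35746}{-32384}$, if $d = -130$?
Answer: $\frac{25111352463}{22766194880} \approx 1.103$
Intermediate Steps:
$c{\left(z \right)} = - \frac{34}{z} + \frac{z}{97}$ ($c{\left(z \right)} = z \frac{1}{97} - \frac{34}{z} = \frac{z}{97} - \frac{34}{z} = - \frac{34}{z} + \frac{z}{97}$)
$\frac{c{\left(d \right)}}{1338} - \frac{35746}{-32384} = \frac{- \frac{34}{-130} + \frac{1}{97} \left(-130\right)}{1338} - \frac{35746}{-32384} = \left(\left(-34\right) \left(- \frac{1}{130}\right) - \frac{130}{97}\right) \frac{1}{1338} - - \frac{17873}{16192} = \left(\frac{17}{65} - \frac{130}{97}\right) \frac{1}{1338} + \frac{17873}{16192} = \left(- \frac{6801}{6305}\right) \frac{1}{1338} + \frac{17873}{16192} = - \frac{2267}{2812030} + \frac{17873}{16192} = \frac{25111352463}{22766194880}$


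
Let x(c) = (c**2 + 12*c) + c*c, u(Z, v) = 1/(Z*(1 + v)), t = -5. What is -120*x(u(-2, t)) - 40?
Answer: -895/4 ≈ -223.75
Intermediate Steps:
u(Z, v) = 1/(Z*(1 + v))
x(c) = 2*c**2 + 12*c (x(c) = (c**2 + 12*c) + c**2 = 2*c**2 + 12*c)
-120*x(u(-2, t)) - 40 = -240*1/((-2)*(1 - 5))*(6 + 1/((-2)*(1 - 5))) - 40 = -240*(-1/2/(-4))*(6 - 1/2/(-4)) - 40 = -240*(-1/2*(-1/4))*(6 - 1/2*(-1/4)) - 40 = -240*(6 + 1/8)/8 - 40 = -240*49/(8*8) - 40 = -120*49/32 - 40 = -735/4 - 40 = -895/4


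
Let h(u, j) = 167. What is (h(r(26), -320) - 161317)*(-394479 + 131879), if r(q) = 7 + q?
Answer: 42317990000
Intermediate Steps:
(h(r(26), -320) - 161317)*(-394479 + 131879) = (167 - 161317)*(-394479 + 131879) = -161150*(-262600) = 42317990000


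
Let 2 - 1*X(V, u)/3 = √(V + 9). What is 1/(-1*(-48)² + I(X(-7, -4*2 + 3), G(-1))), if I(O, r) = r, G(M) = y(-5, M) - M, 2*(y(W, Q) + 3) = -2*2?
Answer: -1/2308 ≈ -0.00043328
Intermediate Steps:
y(W, Q) = -5 (y(W, Q) = -3 + (-2*2)/2 = -3 + (½)*(-4) = -3 - 2 = -5)
X(V, u) = 6 - 3*√(9 + V) (X(V, u) = 6 - 3*√(V + 9) = 6 - 3*√(9 + V))
G(M) = -5 - M
1/(-1*(-48)² + I(X(-7, -4*2 + 3), G(-1))) = 1/(-1*(-48)² + (-5 - 1*(-1))) = 1/(-1*2304 + (-5 + 1)) = 1/(-2304 - 4) = 1/(-2308) = -1/2308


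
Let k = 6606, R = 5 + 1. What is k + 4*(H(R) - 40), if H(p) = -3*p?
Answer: 6374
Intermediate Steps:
R = 6
k + 4*(H(R) - 40) = 6606 + 4*(-3*6 - 40) = 6606 + 4*(-18 - 40) = 6606 + 4*(-58) = 6606 - 232 = 6374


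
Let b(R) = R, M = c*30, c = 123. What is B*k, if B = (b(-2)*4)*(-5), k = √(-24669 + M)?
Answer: 360*I*√259 ≈ 5793.6*I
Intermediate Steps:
M = 3690 (M = 123*30 = 3690)
k = 9*I*√259 (k = √(-24669 + 3690) = √(-20979) = 9*I*√259 ≈ 144.84*I)
B = 40 (B = -2*4*(-5) = -8*(-5) = 40)
B*k = 40*(9*I*√259) = 360*I*√259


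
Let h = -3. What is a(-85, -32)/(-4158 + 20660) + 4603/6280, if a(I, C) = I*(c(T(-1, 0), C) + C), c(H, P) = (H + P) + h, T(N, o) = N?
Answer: 56128553/51816280 ≈ 1.0832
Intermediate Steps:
c(H, P) = -3 + H + P (c(H, P) = (H + P) - 3 = -3 + H + P)
a(I, C) = I*(-4 + 2*C) (a(I, C) = I*((-3 - 1 + C) + C) = I*((-4 + C) + C) = I*(-4 + 2*C))
a(-85, -32)/(-4158 + 20660) + 4603/6280 = (2*(-85)*(-2 - 32))/(-4158 + 20660) + 4603/6280 = (2*(-85)*(-34))/16502 + 4603*(1/6280) = 5780*(1/16502) + 4603/6280 = 2890/8251 + 4603/6280 = 56128553/51816280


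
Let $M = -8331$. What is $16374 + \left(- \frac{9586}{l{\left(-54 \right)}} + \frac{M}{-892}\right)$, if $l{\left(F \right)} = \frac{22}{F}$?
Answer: $\frac{391622553}{9812} \approx 39913.0$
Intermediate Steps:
$16374 + \left(- \frac{9586}{l{\left(-54 \right)}} + \frac{M}{-892}\right) = 16374 - \left(- \frac{258822}{11} - \frac{8331}{892}\right) = 16374 - \left(- \frac{8331}{892} + \frac{9586}{22 \left(- \frac{1}{54}\right)}\right) = 16374 - \left(- \frac{8331}{892} + \frac{9586}{- \frac{11}{27}}\right) = 16374 + \left(\left(-9586\right) \left(- \frac{27}{11}\right) + \frac{8331}{892}\right) = 16374 + \left(\frac{258822}{11} + \frac{8331}{892}\right) = 16374 + \frac{230960865}{9812} = \frac{391622553}{9812}$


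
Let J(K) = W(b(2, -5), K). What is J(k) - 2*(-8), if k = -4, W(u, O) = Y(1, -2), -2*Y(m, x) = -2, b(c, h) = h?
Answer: 17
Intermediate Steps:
Y(m, x) = 1 (Y(m, x) = -½*(-2) = 1)
W(u, O) = 1
J(K) = 1
J(k) - 2*(-8) = 1 - 2*(-8) = 1 + 16 = 17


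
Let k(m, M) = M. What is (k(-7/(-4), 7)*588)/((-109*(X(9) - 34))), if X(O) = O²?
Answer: -4116/5123 ≈ -0.80344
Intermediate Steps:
(k(-7/(-4), 7)*588)/((-109*(X(9) - 34))) = (7*588)/((-109*(9² - 34))) = 4116/((-109*(81 - 34))) = 4116/((-109*47)) = 4116/(-5123) = 4116*(-1/5123) = -4116/5123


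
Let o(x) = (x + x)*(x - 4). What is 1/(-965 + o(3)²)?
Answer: -1/929 ≈ -0.0010764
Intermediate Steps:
o(x) = 2*x*(-4 + x) (o(x) = (2*x)*(-4 + x) = 2*x*(-4 + x))
1/(-965 + o(3)²) = 1/(-965 + (2*3*(-4 + 3))²) = 1/(-965 + (2*3*(-1))²) = 1/(-965 + (-6)²) = 1/(-965 + 36) = 1/(-929) = -1/929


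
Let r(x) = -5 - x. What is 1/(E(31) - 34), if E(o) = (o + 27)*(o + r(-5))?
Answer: 1/1764 ≈ 0.00056689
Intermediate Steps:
E(o) = o*(27 + o) (E(o) = (o + 27)*(o + (-5 - 1*(-5))) = (27 + o)*(o + (-5 + 5)) = (27 + o)*(o + 0) = (27 + o)*o = o*(27 + o))
1/(E(31) - 34) = 1/(31*(27 + 31) - 34) = 1/(31*58 - 34) = 1/(1798 - 34) = 1/1764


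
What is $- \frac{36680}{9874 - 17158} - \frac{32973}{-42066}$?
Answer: $\frac{49532117}{8511354} \approx 5.8195$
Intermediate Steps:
$- \frac{36680}{9874 - 17158} - \frac{32973}{-42066} = - \frac{36680}{-7284} - - \frac{10991}{14022} = \left(-36680\right) \left(- \frac{1}{7284}\right) + \frac{10991}{14022} = \frac{9170}{1821} + \frac{10991}{14022} = \frac{49532117}{8511354}$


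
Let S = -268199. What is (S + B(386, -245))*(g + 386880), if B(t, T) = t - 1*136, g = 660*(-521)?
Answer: -11527165980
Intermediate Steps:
g = -343860
B(t, T) = -136 + t (B(t, T) = t - 136 = -136 + t)
(S + B(386, -245))*(g + 386880) = (-268199 + (-136 + 386))*(-343860 + 386880) = (-268199 + 250)*43020 = -267949*43020 = -11527165980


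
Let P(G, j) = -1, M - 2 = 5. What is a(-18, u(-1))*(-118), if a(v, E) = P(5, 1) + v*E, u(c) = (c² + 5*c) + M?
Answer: 6490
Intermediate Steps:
M = 7 (M = 2 + 5 = 7)
u(c) = 7 + c² + 5*c (u(c) = (c² + 5*c) + 7 = 7 + c² + 5*c)
a(v, E) = -1 + E*v (a(v, E) = -1 + v*E = -1 + E*v)
a(-18, u(-1))*(-118) = (-1 + (7 + (-1)² + 5*(-1))*(-18))*(-118) = (-1 + (7 + 1 - 5)*(-18))*(-118) = (-1 + 3*(-18))*(-118) = (-1 - 54)*(-118) = -55*(-118) = 6490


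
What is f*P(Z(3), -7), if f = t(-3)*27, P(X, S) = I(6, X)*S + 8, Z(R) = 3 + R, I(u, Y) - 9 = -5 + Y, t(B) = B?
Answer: 5022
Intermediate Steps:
I(u, Y) = 4 + Y (I(u, Y) = 9 + (-5 + Y) = 4 + Y)
P(X, S) = 8 + S*(4 + X) (P(X, S) = (4 + X)*S + 8 = S*(4 + X) + 8 = 8 + S*(4 + X))
f = -81 (f = -3*27 = -81)
f*P(Z(3), -7) = -81*(8 - 7*(4 + (3 + 3))) = -81*(8 - 7*(4 + 6)) = -81*(8 - 7*10) = -81*(8 - 70) = -81*(-62) = 5022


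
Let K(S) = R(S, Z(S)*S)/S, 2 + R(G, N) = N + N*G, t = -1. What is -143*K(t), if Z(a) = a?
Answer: -286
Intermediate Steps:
R(G, N) = -2 + N + G*N (R(G, N) = -2 + (N + N*G) = -2 + (N + G*N) = -2 + N + G*N)
K(S) = (-2 + S**2 + S**3)/S (K(S) = (-2 + S*S + S*(S*S))/S = (-2 + S**2 + S*S**2)/S = (-2 + S**2 + S**3)/S)
-143*K(t) = -143*(-1 + (-1)**2 - 2/(-1)) = -143*(-1 + 1 - 2*(-1)) = -143*(-1 + 1 + 2) = -143*2 = -286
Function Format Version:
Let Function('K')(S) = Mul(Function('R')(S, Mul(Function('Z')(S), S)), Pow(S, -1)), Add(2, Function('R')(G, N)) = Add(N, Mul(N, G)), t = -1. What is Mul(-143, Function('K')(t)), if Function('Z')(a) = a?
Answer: -286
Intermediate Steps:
Function('R')(G, N) = Add(-2, N, Mul(G, N)) (Function('R')(G, N) = Add(-2, Add(N, Mul(N, G))) = Add(-2, Add(N, Mul(G, N))) = Add(-2, N, Mul(G, N)))
Function('K')(S) = Mul(Pow(S, -1), Add(-2, Pow(S, 2), Pow(S, 3))) (Function('K')(S) = Mul(Add(-2, Mul(S, S), Mul(S, Mul(S, S))), Pow(S, -1)) = Mul(Add(-2, Pow(S, 2), Mul(S, Pow(S, 2))), Pow(S, -1)) = Mul(Add(-2, Pow(S, 2), Pow(S, 3)), Pow(S, -1)) = Mul(Pow(S, -1), Add(-2, Pow(S, 2), Pow(S, 3))))
Mul(-143, Function('K')(t)) = Mul(-143, Add(-1, Pow(-1, 2), Mul(-2, Pow(-1, -1)))) = Mul(-143, Add(-1, 1, Mul(-2, -1))) = Mul(-143, Add(-1, 1, 2)) = Mul(-143, 2) = -286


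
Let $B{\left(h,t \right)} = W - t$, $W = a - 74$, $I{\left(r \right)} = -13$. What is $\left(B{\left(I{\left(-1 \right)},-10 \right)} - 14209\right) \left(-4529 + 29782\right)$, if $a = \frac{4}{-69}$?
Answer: $- \frac{24870189773}{69} \approx -3.6044 \cdot 10^{8}$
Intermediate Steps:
$a = - \frac{4}{69}$ ($a = 4 \left(- \frac{1}{69}\right) = - \frac{4}{69} \approx -0.057971$)
$W = - \frac{5110}{69}$ ($W = - \frac{4}{69} - 74 = - \frac{5110}{69} \approx -74.058$)
$B{\left(h,t \right)} = - \frac{5110}{69} - t$
$\left(B{\left(I{\left(-1 \right)},-10 \right)} - 14209\right) \left(-4529 + 29782\right) = \left(\left(- \frac{5110}{69} - -10\right) - 14209\right) \left(-4529 + 29782\right) = \left(\left(- \frac{5110}{69} + 10\right) - 14209\right) 25253 = \left(- \frac{4420}{69} - 14209\right) 25253 = \left(- \frac{984841}{69}\right) 25253 = - \frac{24870189773}{69}$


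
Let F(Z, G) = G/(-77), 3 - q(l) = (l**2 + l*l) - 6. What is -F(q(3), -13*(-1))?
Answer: 13/77 ≈ 0.16883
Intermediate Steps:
q(l) = 9 - 2*l**2 (q(l) = 3 - ((l**2 + l*l) - 6) = 3 - ((l**2 + l**2) - 6) = 3 - (2*l**2 - 6) = 3 - (-6 + 2*l**2) = 3 + (6 - 2*l**2) = 9 - 2*l**2)
F(Z, G) = -G/77 (F(Z, G) = G*(-1/77) = -G/77)
-F(q(3), -13*(-1)) = -(-1)*(-13*(-1))/77 = -(-1)*13/77 = -1*(-13/77) = 13/77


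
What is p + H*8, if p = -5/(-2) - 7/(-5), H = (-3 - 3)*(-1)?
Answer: 519/10 ≈ 51.900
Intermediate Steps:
H = 6 (H = -6*(-1) = 6)
p = 39/10 (p = -5*(-½) - 7*(-⅕) = 5/2 + 7/5 = 39/10 ≈ 3.9000)
p + H*8 = 39/10 + 6*8 = 39/10 + 48 = 519/10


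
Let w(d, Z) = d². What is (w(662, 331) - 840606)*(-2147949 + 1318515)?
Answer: 333732723108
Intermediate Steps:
(w(662, 331) - 840606)*(-2147949 + 1318515) = (662² - 840606)*(-2147949 + 1318515) = (438244 - 840606)*(-829434) = -402362*(-829434) = 333732723108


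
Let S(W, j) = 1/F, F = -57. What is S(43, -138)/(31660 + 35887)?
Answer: -1/3850179 ≈ -2.5973e-7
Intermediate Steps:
S(W, j) = -1/57 (S(W, j) = 1/(-57) = -1/57)
S(43, -138)/(31660 + 35887) = -1/(57*(31660 + 35887)) = -1/57/67547 = -1/57*1/67547 = -1/3850179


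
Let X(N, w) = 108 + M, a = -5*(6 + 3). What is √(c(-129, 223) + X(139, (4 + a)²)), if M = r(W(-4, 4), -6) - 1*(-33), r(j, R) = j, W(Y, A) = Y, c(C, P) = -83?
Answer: 3*√6 ≈ 7.3485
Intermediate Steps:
a = -45 (a = -5*9 = -45)
M = 29 (M = -4 - 1*(-33) = -4 + 33 = 29)
X(N, w) = 137 (X(N, w) = 108 + 29 = 137)
√(c(-129, 223) + X(139, (4 + a)²)) = √(-83 + 137) = √54 = 3*√6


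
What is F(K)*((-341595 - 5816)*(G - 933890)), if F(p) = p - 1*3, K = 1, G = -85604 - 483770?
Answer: -1044500899008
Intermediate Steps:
G = -569374
F(p) = -3 + p (F(p) = p - 3 = -3 + p)
F(K)*((-341595 - 5816)*(G - 933890)) = (-3 + 1)*((-341595 - 5816)*(-569374 - 933890)) = -(-694822)*(-1503264) = -2*522250449504 = -1044500899008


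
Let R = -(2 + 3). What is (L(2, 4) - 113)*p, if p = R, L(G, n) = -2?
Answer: 575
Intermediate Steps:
R = -5 (R = -1*5 = -5)
p = -5
(L(2, 4) - 113)*p = (-2 - 113)*(-5) = -115*(-5) = 575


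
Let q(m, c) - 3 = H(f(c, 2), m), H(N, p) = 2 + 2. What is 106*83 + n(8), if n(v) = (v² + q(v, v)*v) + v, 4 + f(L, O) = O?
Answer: 8926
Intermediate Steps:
f(L, O) = -4 + O
H(N, p) = 4
q(m, c) = 7 (q(m, c) = 3 + 4 = 7)
n(v) = v² + 8*v (n(v) = (v² + 7*v) + v = v² + 8*v)
106*83 + n(8) = 106*83 + 8*(8 + 8) = 8798 + 8*16 = 8798 + 128 = 8926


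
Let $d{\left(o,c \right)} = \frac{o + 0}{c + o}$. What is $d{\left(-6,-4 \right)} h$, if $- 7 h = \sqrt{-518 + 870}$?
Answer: $- \frac{12 \sqrt{22}}{35} \approx -1.6081$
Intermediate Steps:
$h = - \frac{4 \sqrt{22}}{7}$ ($h = - \frac{\sqrt{-518 + 870}}{7} = - \frac{\sqrt{352}}{7} = - \frac{4 \sqrt{22}}{7} \approx -2.6802$)
$d{\left(o,c \right)} = \frac{o}{c + o}$
$d{\left(-6,-4 \right)} h = - \frac{6}{-4 - 6} \left(- \frac{4 \sqrt{22}}{7}\right) = - \frac{6}{-10} \left(- \frac{4 \sqrt{22}}{7}\right) = \left(-6\right) \left(- \frac{1}{10}\right) \left(- \frac{4 \sqrt{22}}{7}\right) = \frac{3 \left(- \frac{4 \sqrt{22}}{7}\right)}{5} = - \frac{12 \sqrt{22}}{35}$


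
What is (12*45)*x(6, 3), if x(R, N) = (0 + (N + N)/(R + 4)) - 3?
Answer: -1296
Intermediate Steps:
x(R, N) = -3 + 2*N/(4 + R) (x(R, N) = (0 + (2*N)/(4 + R)) - 3 = (0 + 2*N/(4 + R)) - 3 = 2*N/(4 + R) - 3 = -3 + 2*N/(4 + R))
(12*45)*x(6, 3) = (12*45)*((-12 - 3*6 + 2*3)/(4 + 6)) = 540*((-12 - 18 + 6)/10) = 540*((⅒)*(-24)) = 540*(-12/5) = -1296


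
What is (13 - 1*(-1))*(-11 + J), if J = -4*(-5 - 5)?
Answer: 406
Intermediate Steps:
J = 40 (J = -4*(-10) = 40)
(13 - 1*(-1))*(-11 + J) = (13 - 1*(-1))*(-11 + 40) = (13 + 1)*29 = 14*29 = 406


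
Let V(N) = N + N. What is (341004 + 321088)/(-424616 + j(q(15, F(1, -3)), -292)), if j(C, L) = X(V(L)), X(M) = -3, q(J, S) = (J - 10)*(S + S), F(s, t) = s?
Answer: -662092/424619 ≈ -1.5593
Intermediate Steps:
V(N) = 2*N
q(J, S) = 2*S*(-10 + J) (q(J, S) = (-10 + J)*(2*S) = 2*S*(-10 + J))
j(C, L) = -3
(341004 + 321088)/(-424616 + j(q(15, F(1, -3)), -292)) = (341004 + 321088)/(-424616 - 3) = 662092/(-424619) = 662092*(-1/424619) = -662092/424619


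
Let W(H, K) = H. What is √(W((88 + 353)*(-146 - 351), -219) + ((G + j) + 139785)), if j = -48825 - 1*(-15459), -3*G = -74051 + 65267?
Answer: I*√109830 ≈ 331.41*I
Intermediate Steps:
G = 2928 (G = -(-74051 + 65267)/3 = -⅓*(-8784) = 2928)
j = -33366 (j = -48825 + 15459 = -33366)
√(W((88 + 353)*(-146 - 351), -219) + ((G + j) + 139785)) = √((88 + 353)*(-146 - 351) + ((2928 - 33366) + 139785)) = √(441*(-497) + (-30438 + 139785)) = √(-219177 + 109347) = √(-109830) = I*√109830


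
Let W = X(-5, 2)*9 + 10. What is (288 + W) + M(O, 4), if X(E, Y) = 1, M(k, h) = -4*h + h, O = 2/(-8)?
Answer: 295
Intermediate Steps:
O = -¼ (O = 2*(-⅛) = -¼ ≈ -0.25000)
M(k, h) = -3*h
W = 19 (W = 1*9 + 10 = 9 + 10 = 19)
(288 + W) + M(O, 4) = (288 + 19) - 3*4 = 307 - 12 = 295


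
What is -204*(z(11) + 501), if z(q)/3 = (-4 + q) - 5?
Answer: -103428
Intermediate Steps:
z(q) = -27 + 3*q (z(q) = 3*((-4 + q) - 5) = 3*(-9 + q) = -27 + 3*q)
-204*(z(11) + 501) = -204*((-27 + 3*11) + 501) = -204*((-27 + 33) + 501) = -204*(6 + 501) = -204*507 = -103428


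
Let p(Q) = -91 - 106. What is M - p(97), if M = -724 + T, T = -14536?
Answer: -15063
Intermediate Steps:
M = -15260 (M = -724 - 14536 = -15260)
p(Q) = -197
M - p(97) = -15260 - 1*(-197) = -15260 + 197 = -15063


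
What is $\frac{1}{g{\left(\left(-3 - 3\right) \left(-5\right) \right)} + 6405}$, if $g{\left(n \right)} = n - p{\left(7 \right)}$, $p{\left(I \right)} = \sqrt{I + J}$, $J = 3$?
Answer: $\frac{1287}{8281843} + \frac{\sqrt{10}}{41409215} \approx 0.00015548$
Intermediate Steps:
$p{\left(I \right)} = \sqrt{3 + I}$ ($p{\left(I \right)} = \sqrt{I + 3} = \sqrt{3 + I}$)
$g{\left(n \right)} = n - \sqrt{10}$ ($g{\left(n \right)} = n - \sqrt{3 + 7} = n - \sqrt{10}$)
$\frac{1}{g{\left(\left(-3 - 3\right) \left(-5\right) \right)} + 6405} = \frac{1}{\left(\left(-3 - 3\right) \left(-5\right) - \sqrt{10}\right) + 6405} = \frac{1}{\left(\left(-6\right) \left(-5\right) - \sqrt{10}\right) + 6405} = \frac{1}{\left(30 - \sqrt{10}\right) + 6405} = \frac{1}{6435 - \sqrt{10}}$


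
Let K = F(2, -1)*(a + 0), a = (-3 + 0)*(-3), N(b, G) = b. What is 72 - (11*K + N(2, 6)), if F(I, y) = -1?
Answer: 169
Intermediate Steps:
a = 9 (a = -3*(-3) = 9)
K = -9 (K = -(9 + 0) = -1*9 = -9)
72 - (11*K + N(2, 6)) = 72 - (11*(-9) + 2) = 72 - (-99 + 2) = 72 - 1*(-97) = 72 + 97 = 169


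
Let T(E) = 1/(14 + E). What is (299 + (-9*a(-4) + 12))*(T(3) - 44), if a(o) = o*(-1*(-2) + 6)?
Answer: -447453/17 ≈ -26321.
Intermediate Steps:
a(o) = 8*o (a(o) = o*(2 + 6) = o*8 = 8*o)
(299 + (-9*a(-4) + 12))*(T(3) - 44) = (299 + (-72*(-4) + 12))*(1/(14 + 3) - 44) = (299 + (-9*(-32) + 12))*(1/17 - 44) = (299 + (288 + 12))*(1/17 - 44) = (299 + 300)*(-747/17) = 599*(-747/17) = -447453/17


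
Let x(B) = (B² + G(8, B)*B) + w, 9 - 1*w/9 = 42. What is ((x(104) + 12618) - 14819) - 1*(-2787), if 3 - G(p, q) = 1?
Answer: 11313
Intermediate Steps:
w = -297 (w = 81 - 9*42 = 81 - 378 = -297)
G(p, q) = 2 (G(p, q) = 3 - 1*1 = 3 - 1 = 2)
x(B) = -297 + B² + 2*B (x(B) = (B² + 2*B) - 297 = -297 + B² + 2*B)
((x(104) + 12618) - 14819) - 1*(-2787) = (((-297 + 104² + 2*104) + 12618) - 14819) - 1*(-2787) = (((-297 + 10816 + 208) + 12618) - 14819) + 2787 = ((10727 + 12618) - 14819) + 2787 = (23345 - 14819) + 2787 = 8526 + 2787 = 11313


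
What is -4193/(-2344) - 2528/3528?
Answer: 1108409/1033704 ≈ 1.0723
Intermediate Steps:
-4193/(-2344) - 2528/3528 = -4193*(-1/2344) - 2528*1/3528 = 4193/2344 - 316/441 = 1108409/1033704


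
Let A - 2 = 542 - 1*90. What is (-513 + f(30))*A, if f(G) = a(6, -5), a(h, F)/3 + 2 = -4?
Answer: -241074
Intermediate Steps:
a(h, F) = -18 (a(h, F) = -6 + 3*(-4) = -6 - 12 = -18)
f(G) = -18
A = 454 (A = 2 + (542 - 1*90) = 2 + (542 - 90) = 2 + 452 = 454)
(-513 + f(30))*A = (-513 - 18)*454 = -531*454 = -241074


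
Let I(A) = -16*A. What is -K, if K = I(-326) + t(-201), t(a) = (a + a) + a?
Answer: -4613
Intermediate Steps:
t(a) = 3*a (t(a) = 2*a + a = 3*a)
K = 4613 (K = -16*(-326) + 3*(-201) = 5216 - 603 = 4613)
-K = -1*4613 = -4613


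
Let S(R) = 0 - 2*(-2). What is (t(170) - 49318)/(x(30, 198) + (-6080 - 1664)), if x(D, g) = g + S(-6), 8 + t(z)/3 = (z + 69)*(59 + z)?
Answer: -114851/7542 ≈ -15.228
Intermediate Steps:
t(z) = -24 + 3*(59 + z)*(69 + z) (t(z) = -24 + 3*((z + 69)*(59 + z)) = -24 + 3*((69 + z)*(59 + z)) = -24 + 3*((59 + z)*(69 + z)) = -24 + 3*(59 + z)*(69 + z))
S(R) = 4 (S(R) = 0 + 4 = 4)
x(D, g) = 4 + g (x(D, g) = g + 4 = 4 + g)
(t(170) - 49318)/(x(30, 198) + (-6080 - 1664)) = ((12189 + 3*170² + 384*170) - 49318)/((4 + 198) + (-6080 - 1664)) = ((12189 + 3*28900 + 65280) - 49318)/(202 - 7744) = ((12189 + 86700 + 65280) - 49318)/(-7542) = (164169 - 49318)*(-1/7542) = 114851*(-1/7542) = -114851/7542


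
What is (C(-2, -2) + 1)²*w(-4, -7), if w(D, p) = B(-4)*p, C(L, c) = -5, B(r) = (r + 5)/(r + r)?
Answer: 14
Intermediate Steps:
B(r) = (5 + r)/(2*r) (B(r) = (5 + r)/((2*r)) = (5 + r)*(1/(2*r)) = (5 + r)/(2*r))
w(D, p) = -p/8 (w(D, p) = ((½)*(5 - 4)/(-4))*p = ((½)*(-¼)*1)*p = -p/8)
(C(-2, -2) + 1)²*w(-4, -7) = (-5 + 1)²*(-⅛*(-7)) = (-4)²*(7/8) = 16*(7/8) = 14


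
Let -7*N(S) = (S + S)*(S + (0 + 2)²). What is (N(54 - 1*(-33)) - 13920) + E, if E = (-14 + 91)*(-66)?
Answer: -21264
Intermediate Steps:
N(S) = -2*S*(4 + S)/7 (N(S) = -(S + S)*(S + (0 + 2)²)/7 = -2*S*(S + 2²)/7 = -2*S*(S + 4)/7 = -2*S*(4 + S)/7)
E = -5082 (E = 77*(-66) = -5082)
(N(54 - 1*(-33)) - 13920) + E = (-2*(54 - 1*(-33))*(4 + (54 - 1*(-33)))/7 - 13920) - 5082 = (-2*(54 + 33)*(4 + (54 + 33))/7 - 13920) - 5082 = (-2/7*87*(4 + 87) - 13920) - 5082 = (-2/7*87*91 - 13920) - 5082 = (-2262 - 13920) - 5082 = -16182 - 5082 = -21264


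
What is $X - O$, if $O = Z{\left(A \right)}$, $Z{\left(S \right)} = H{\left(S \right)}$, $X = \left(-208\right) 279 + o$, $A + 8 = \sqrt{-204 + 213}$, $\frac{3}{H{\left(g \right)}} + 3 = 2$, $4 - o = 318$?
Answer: $-58343$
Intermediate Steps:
$o = -314$ ($o = 4 - 318 = -314$)
$H{\left(g \right)} = -3$ ($H{\left(g \right)} = \frac{3}{-3 + 2} = \frac{3}{-1} = 3 \left(-1\right) = -3$)
$A = -5$ ($A = -8 + \sqrt{-204 + 213} = -8 + \sqrt{9} = -8 + 3 = -5$)
$X = -58346$ ($X = \left(-208\right) 279 - 314 = -58032 - 314 = -58346$)
$Z{\left(S \right)} = -3$
$O = -3$
$X - O = -58346 - -3 = -58346 + 3 = -58343$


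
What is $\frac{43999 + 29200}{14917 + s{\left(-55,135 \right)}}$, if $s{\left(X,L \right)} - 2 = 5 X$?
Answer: $\frac{10457}{2092} \approx 4.9986$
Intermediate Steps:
$s{\left(X,L \right)} = 2 + 5 X$
$\frac{43999 + 29200}{14917 + s{\left(-55,135 \right)}} = \frac{43999 + 29200}{14917 + \left(2 + 5 \left(-55\right)\right)} = \frac{73199}{14917 + \left(2 - 275\right)} = \frac{73199}{14917 - 273} = \frac{73199}{14644} = 73199 \cdot \frac{1}{14644} = \frac{10457}{2092}$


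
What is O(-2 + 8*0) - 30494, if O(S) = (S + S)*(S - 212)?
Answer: -29638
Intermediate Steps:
O(S) = 2*S*(-212 + S) (O(S) = (2*S)*(-212 + S) = 2*S*(-212 + S))
O(-2 + 8*0) - 30494 = 2*(-2 + 8*0)*(-212 + (-2 + 8*0)) - 30494 = 2*(-2 + 0)*(-212 + (-2 + 0)) - 30494 = 2*(-2)*(-212 - 2) - 30494 = 2*(-2)*(-214) - 30494 = 856 - 30494 = -29638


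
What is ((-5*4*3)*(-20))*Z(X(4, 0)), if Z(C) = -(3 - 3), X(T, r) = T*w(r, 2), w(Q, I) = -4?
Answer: 0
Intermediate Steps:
X(T, r) = -4*T (X(T, r) = T*(-4) = -4*T)
Z(C) = 0 (Z(C) = -1*0 = 0)
((-5*4*3)*(-20))*Z(X(4, 0)) = ((-5*4*3)*(-20))*0 = (-20*3*(-20))*0 = -60*(-20)*0 = 1200*0 = 0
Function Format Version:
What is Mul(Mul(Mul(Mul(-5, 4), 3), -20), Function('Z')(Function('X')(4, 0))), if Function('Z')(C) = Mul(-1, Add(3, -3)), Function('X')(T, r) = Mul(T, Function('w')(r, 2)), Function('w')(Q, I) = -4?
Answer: 0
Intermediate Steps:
Function('X')(T, r) = Mul(-4, T) (Function('X')(T, r) = Mul(T, -4) = Mul(-4, T))
Function('Z')(C) = 0 (Function('Z')(C) = Mul(-1, 0) = 0)
Mul(Mul(Mul(Mul(-5, 4), 3), -20), Function('Z')(Function('X')(4, 0))) = Mul(Mul(Mul(Mul(-5, 4), 3), -20), 0) = Mul(Mul(Mul(-20, 3), -20), 0) = Mul(Mul(-60, -20), 0) = Mul(1200, 0) = 0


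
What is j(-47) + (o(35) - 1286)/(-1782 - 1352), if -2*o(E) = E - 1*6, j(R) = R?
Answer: -291995/6268 ≈ -46.585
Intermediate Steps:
o(E) = 3 - E/2 (o(E) = -(E - 1*6)/2 = -(E - 6)/2 = -(-6 + E)/2 = 3 - E/2)
j(-47) + (o(35) - 1286)/(-1782 - 1352) = -47 + ((3 - 1/2*35) - 1286)/(-1782 - 1352) = -47 + ((3 - 35/2) - 1286)/(-3134) = -47 + (-29/2 - 1286)*(-1/3134) = -47 - 2601/2*(-1/3134) = -47 + 2601/6268 = -291995/6268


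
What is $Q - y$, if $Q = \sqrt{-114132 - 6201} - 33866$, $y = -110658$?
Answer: $76792 + i \sqrt{120333} \approx 76792.0 + 346.89 i$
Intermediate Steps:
$Q = -33866 + i \sqrt{120333}$ ($Q = \sqrt{-120333} - 33866 = i \sqrt{120333} - 33866 = -33866 + i \sqrt{120333} \approx -33866.0 + 346.89 i$)
$Q - y = \left(-33866 + i \sqrt{120333}\right) - -110658 = \left(-33866 + i \sqrt{120333}\right) + 110658 = 76792 + i \sqrt{120333}$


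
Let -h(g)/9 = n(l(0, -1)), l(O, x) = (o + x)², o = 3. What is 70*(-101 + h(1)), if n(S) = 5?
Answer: -10220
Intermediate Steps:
l(O, x) = (3 + x)²
h(g) = -45 (h(g) = -9*5 = -45)
70*(-101 + h(1)) = 70*(-101 - 45) = 70*(-146) = -10220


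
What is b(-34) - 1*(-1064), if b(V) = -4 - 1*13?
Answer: 1047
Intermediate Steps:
b(V) = -17 (b(V) = -4 - 13 = -17)
b(-34) - 1*(-1064) = -17 - 1*(-1064) = -17 + 1064 = 1047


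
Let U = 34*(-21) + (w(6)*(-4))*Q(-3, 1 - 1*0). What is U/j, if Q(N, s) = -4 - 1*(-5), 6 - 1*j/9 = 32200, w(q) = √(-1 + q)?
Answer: 119/48291 + 2*√5/144873 ≈ 0.0024951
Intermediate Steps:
j = -289746 (j = 54 - 9*32200 = 54 - 289800 = -289746)
Q(N, s) = 1 (Q(N, s) = -4 + 5 = 1)
U = -714 - 4*√5 (U = 34*(-21) + (√(-1 + 6)*(-4))*1 = -714 + (√5*(-4))*1 = -714 - 4*√5*1 = -714 - 4*√5 ≈ -722.94)
U/j = (-714 - 4*√5)/(-289746) = (-714 - 4*√5)*(-1/289746) = 119/48291 + 2*√5/144873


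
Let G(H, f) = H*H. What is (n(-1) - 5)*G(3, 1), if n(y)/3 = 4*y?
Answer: -153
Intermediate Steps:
n(y) = 12*y (n(y) = 3*(4*y) = 12*y)
G(H, f) = H²
(n(-1) - 5)*G(3, 1) = (12*(-1) - 5)*3² = (-12 - 5)*9 = -17*9 = -153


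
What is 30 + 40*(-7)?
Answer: -250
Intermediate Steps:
30 + 40*(-7) = 30 - 280 = -250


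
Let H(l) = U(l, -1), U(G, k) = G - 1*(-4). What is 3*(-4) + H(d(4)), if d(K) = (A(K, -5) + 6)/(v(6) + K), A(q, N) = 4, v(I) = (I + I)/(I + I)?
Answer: -6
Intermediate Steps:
v(I) = 1 (v(I) = (2*I)/((2*I)) = (2*I)*(1/(2*I)) = 1)
U(G, k) = 4 + G (U(G, k) = G + 4 = 4 + G)
d(K) = 10/(1 + K) (d(K) = (4 + 6)/(1 + K) = 10/(1 + K))
H(l) = 4 + l
3*(-4) + H(d(4)) = 3*(-4) + (4 + 10/(1 + 4)) = -12 + (4 + 10/5) = -12 + (4 + 10*(⅕)) = -12 + (4 + 2) = -12 + 6 = -6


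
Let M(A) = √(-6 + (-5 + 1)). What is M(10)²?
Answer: -10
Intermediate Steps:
M(A) = I*√10 (M(A) = √(-6 - 4) = √(-10) = I*√10)
M(10)² = (I*√10)² = -10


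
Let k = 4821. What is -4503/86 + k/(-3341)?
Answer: -15459129/287326 ≈ -53.803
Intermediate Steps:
-4503/86 + k/(-3341) = -4503/86 + 4821/(-3341) = -4503*1/86 + 4821*(-1/3341) = -4503/86 - 4821/3341 = -15459129/287326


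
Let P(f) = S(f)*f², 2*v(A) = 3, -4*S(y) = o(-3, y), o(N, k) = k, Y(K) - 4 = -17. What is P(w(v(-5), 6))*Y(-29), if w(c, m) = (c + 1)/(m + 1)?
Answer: 1625/10976 ≈ 0.14805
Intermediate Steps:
Y(K) = -13 (Y(K) = 4 - 17 = -13)
S(y) = -y/4
v(A) = 3/2 (v(A) = (½)*3 = 3/2)
w(c, m) = (1 + c)/(1 + m)
P(f) = -f³/4 (P(f) = (-f/4)*f² = -f³/4)
P(w(v(-5), 6))*Y(-29) = -(1 + 3/2)³/(1 + 6)³/4*(-13) = -((5/2)/7)³/4*(-13) = -((⅐)*(5/2))³/4*(-13) = -(5/14)³/4*(-13) = -¼*125/2744*(-13) = -125/10976*(-13) = 1625/10976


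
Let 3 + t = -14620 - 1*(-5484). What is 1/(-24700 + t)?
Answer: -1/33839 ≈ -2.9552e-5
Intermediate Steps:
t = -9139 (t = -3 + (-14620 - 1*(-5484)) = -3 + (-14620 + 5484) = -3 - 9136 = -9139)
1/(-24700 + t) = 1/(-24700 - 9139) = 1/(-33839) = -1/33839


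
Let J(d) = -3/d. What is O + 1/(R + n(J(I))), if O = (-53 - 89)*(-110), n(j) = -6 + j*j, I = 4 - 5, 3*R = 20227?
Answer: 316086323/20236 ≈ 15620.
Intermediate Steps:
R = 20227/3 (R = (⅓)*20227 = 20227/3 ≈ 6742.3)
I = -1
n(j) = -6 + j²
O = 15620 (O = -142*(-110) = 15620)
O + 1/(R + n(J(I))) = 15620 + 1/(20227/3 + (-6 + (-3/(-1))²)) = 15620 + 1/(20227/3 + (-6 + (-3*(-1))²)) = 15620 + 1/(20227/3 + (-6 + 3²)) = 15620 + 1/(20227/3 + (-6 + 9)) = 15620 + 1/(20227/3 + 3) = 15620 + 1/(20236/3) = 15620 + 3/20236 = 316086323/20236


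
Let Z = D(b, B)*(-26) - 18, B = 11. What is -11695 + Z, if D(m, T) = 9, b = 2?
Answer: -11947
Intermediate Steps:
Z = -252 (Z = 9*(-26) - 18 = -234 - 18 = -252)
-11695 + Z = -11695 - 252 = -11947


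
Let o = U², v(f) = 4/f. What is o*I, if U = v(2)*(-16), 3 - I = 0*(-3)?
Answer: 3072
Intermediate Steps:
I = 3 (I = 3 - 0*(-3) = 3 - 1*0 = 3 + 0 = 3)
U = -32 (U = (4/2)*(-16) = (4*(½))*(-16) = 2*(-16) = -32)
o = 1024 (o = (-32)² = 1024)
o*I = 1024*3 = 3072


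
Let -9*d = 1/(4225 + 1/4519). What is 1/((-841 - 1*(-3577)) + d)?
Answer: 171834984/470140511705 ≈ 0.00036550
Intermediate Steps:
d = -4519/171834984 (d = -1/(9*(4225 + 1/4519)) = -1/(9*19092776/4519) = -1/9*4519/19092776 = -4519/171834984 ≈ -2.6298e-5)
1/((-841 - 1*(-3577)) + d) = 1/((-841 - 1*(-3577)) - 4519/171834984) = 1/((-841 + 3577) - 4519/171834984) = 1/(2736 - 4519/171834984) = 1/(470140511705/171834984) = 171834984/470140511705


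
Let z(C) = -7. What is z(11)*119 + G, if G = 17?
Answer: -816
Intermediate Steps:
z(11)*119 + G = -7*119 + 17 = -833 + 17 = -816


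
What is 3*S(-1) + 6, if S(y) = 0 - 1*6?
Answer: -12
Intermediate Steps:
S(y) = -6 (S(y) = 0 - 6 = -6)
3*S(-1) + 6 = 3*(-6) + 6 = -18 + 6 = -12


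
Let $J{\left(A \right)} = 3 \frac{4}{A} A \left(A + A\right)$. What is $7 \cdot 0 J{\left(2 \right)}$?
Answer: $0$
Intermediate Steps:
$J{\left(A \right)} = 24 A$ ($J{\left(A \right)} = \frac{12}{A} A 2 A = 12 \cdot 2 A = 24 A$)
$7 \cdot 0 J{\left(2 \right)} = 7 \cdot 0 \cdot 24 \cdot 2 = 0 \cdot 48 = 0$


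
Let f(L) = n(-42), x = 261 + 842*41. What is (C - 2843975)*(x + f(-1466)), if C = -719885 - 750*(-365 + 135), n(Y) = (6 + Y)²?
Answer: -122356877440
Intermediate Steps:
x = 34783 (x = 261 + 34522 = 34783)
f(L) = 1296 (f(L) = (6 - 42)² = (-36)² = 1296)
C = -547385 (C = -719885 - 750*(-230) = -719885 + 172500 = -547385)
(C - 2843975)*(x + f(-1466)) = (-547385 - 2843975)*(34783 + 1296) = -3391360*36079 = -122356877440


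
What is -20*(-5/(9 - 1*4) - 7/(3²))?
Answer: 320/9 ≈ 35.556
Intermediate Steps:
-20*(-5/(9 - 1*4) - 7/(3²)) = -20*(-5/(9 - 4) - 7/9) = -20*(-5/5 - 7*⅑) = -20*(-5*⅕ - 7/9) = -20*(-1 - 7/9) = -20*(-16/9) = 320/9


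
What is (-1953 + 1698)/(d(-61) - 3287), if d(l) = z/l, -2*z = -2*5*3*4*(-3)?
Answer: 15555/200327 ≈ 0.077648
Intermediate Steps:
z = -180 (z = -(-2*5*3*4)*(-3)/2 = -(-30*4)*(-3)/2 = -(-2*60)*(-3)/2 = -(-60)*(-3) = -½*360 = -180)
d(l) = -180/l
(-1953 + 1698)/(d(-61) - 3287) = (-1953 + 1698)/(-180/(-61) - 3287) = -255/(-180*(-1/61) - 3287) = -255/(180/61 - 3287) = -255/(-200327/61) = -255*(-61/200327) = 15555/200327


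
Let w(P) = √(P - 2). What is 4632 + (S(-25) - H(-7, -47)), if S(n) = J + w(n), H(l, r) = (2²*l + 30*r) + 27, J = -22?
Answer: 6021 + 3*I*√3 ≈ 6021.0 + 5.1962*I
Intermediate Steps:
w(P) = √(-2 + P)
H(l, r) = 27 + 4*l + 30*r (H(l, r) = (4*l + 30*r) + 27 = 27 + 4*l + 30*r)
S(n) = -22 + √(-2 + n)
4632 + (S(-25) - H(-7, -47)) = 4632 + ((-22 + √(-2 - 25)) - (27 + 4*(-7) + 30*(-47))) = 4632 + ((-22 + √(-27)) - (27 - 28 - 1410)) = 4632 + ((-22 + 3*I*√3) - 1*(-1411)) = 4632 + ((-22 + 3*I*√3) + 1411) = 4632 + (1389 + 3*I*√3) = 6021 + 3*I*√3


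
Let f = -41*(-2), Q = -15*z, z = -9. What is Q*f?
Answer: 11070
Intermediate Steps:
Q = 135 (Q = -15*(-9) = 135)
f = 82
Q*f = 135*82 = 11070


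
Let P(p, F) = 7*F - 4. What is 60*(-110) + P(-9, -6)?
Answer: -6646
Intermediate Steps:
P(p, F) = -4 + 7*F
60*(-110) + P(-9, -6) = 60*(-110) + (-4 + 7*(-6)) = -6600 + (-4 - 42) = -6600 - 46 = -6646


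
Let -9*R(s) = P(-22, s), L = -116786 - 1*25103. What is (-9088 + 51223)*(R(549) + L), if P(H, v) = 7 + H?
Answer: -5978422790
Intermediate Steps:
L = -141889 (L = -116786 - 25103 = -141889)
R(s) = 5/3 (R(s) = -(7 - 22)/9 = -⅑*(-15) = 5/3)
(-9088 + 51223)*(R(549) + L) = (-9088 + 51223)*(5/3 - 141889) = 42135*(-425662/3) = -5978422790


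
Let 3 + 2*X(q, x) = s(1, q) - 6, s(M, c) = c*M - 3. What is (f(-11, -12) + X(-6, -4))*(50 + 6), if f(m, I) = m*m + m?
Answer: 5656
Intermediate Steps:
s(M, c) = -3 + M*c (s(M, c) = M*c - 3 = -3 + M*c)
f(m, I) = m + m**2 (f(m, I) = m**2 + m = m + m**2)
X(q, x) = -6 + q/2 (X(q, x) = -3/2 + ((-3 + 1*q) - 6)/2 = -3/2 + ((-3 + q) - 6)/2 = -3/2 + (-9 + q)/2 = -3/2 + (-9/2 + q/2) = -6 + q/2)
(f(-11, -12) + X(-6, -4))*(50 + 6) = (-11*(1 - 11) + (-6 + (1/2)*(-6)))*(50 + 6) = (-11*(-10) + (-6 - 3))*56 = (110 - 9)*56 = 101*56 = 5656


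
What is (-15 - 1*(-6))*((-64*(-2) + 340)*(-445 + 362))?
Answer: 349596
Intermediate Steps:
(-15 - 1*(-6))*((-64*(-2) + 340)*(-445 + 362)) = (-15 + 6)*((128 + 340)*(-83)) = -4212*(-83) = -9*(-38844) = 349596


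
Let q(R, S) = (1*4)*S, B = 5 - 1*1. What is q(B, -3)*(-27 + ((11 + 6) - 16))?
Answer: 312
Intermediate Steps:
B = 4 (B = 5 - 1 = 4)
q(R, S) = 4*S
q(B, -3)*(-27 + ((11 + 6) - 16)) = (4*(-3))*(-27 + ((11 + 6) - 16)) = -12*(-27 + (17 - 16)) = -12*(-27 + 1) = -12*(-26) = 312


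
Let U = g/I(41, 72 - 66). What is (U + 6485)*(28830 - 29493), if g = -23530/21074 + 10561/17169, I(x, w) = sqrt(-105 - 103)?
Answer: -4299555 - 6534341*I*sqrt(13)/1022089 ≈ -4.2996e+6 - 23.051*I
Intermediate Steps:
I(x, w) = 4*I*sqrt(13) (I(x, w) = sqrt(-208) = 4*I*sqrt(13))
g = -1537492/3066267 (g = -23530*1/21074 + 10561*(1/17169) = -11765/10537 + 179/291 = -1537492/3066267 ≈ -0.50142)
U = 384373*I*sqrt(13)/39861471 (U = -1537492*(-I*sqrt(13)/52)/3066267 = -(-384373)*I*sqrt(13)/39861471 = 384373*I*sqrt(13)/39861471 ≈ 0.034767*I)
(U + 6485)*(28830 - 29493) = (384373*I*sqrt(13)/39861471 + 6485)*(28830 - 29493) = (6485 + 384373*I*sqrt(13)/39861471)*(-663) = -4299555 - 6534341*I*sqrt(13)/1022089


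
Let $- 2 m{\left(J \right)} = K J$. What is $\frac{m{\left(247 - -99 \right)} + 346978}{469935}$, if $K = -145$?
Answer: $\frac{124021}{156645} \approx 0.79173$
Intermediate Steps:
$m{\left(J \right)} = \frac{145 J}{2}$ ($m{\left(J \right)} = - \frac{\left(-145\right) J}{2} = \frac{145 J}{2}$)
$\frac{m{\left(247 - -99 \right)} + 346978}{469935} = \frac{\frac{145 \left(247 - -99\right)}{2} + 346978}{469935} = \left(\frac{145 \left(247 + 99\right)}{2} + 346978\right) \frac{1}{469935} = \left(\frac{145}{2} \cdot 346 + 346978\right) \frac{1}{469935} = \left(25085 + 346978\right) \frac{1}{469935} = 372063 \cdot \frac{1}{469935} = \frac{124021}{156645}$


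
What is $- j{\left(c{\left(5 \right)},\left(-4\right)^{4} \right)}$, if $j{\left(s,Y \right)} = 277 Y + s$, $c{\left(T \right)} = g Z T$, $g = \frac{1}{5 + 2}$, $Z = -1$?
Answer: $- \frac{496379}{7} \approx -70911.0$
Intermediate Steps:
$g = \frac{1}{7} \approx 0.14286$
$c{\left(T \right)} = - \frac{T}{7}$ ($c{\left(T \right)} = \frac{1}{7} \left(-1\right) T = - \frac{T}{7}$)
$j{\left(s,Y \right)} = s + 277 Y$
$- j{\left(c{\left(5 \right)},\left(-4\right)^{4} \right)} = - (\left(- \frac{1}{7}\right) 5 + 277 \left(-4\right)^{4}) = - (- \frac{5}{7} + 277 \cdot 256) = - (- \frac{5}{7} + 70912) = \left(-1\right) \frac{496379}{7} = - \frac{496379}{7}$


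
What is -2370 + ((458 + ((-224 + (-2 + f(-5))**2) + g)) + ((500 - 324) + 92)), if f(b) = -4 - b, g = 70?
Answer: -1797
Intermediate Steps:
-2370 + ((458 + ((-224 + (-2 + f(-5))**2) + g)) + ((500 - 324) + 92)) = -2370 + ((458 + ((-224 + (-2 + (-4 - 1*(-5)))**2) + 70)) + ((500 - 324) + 92)) = -2370 + ((458 + ((-224 + (-2 + (-4 + 5))**2) + 70)) + (176 + 92)) = -2370 + ((458 + ((-224 + (-2 + 1)**2) + 70)) + 268) = -2370 + ((458 + ((-224 + (-1)**2) + 70)) + 268) = -2370 + ((458 + ((-224 + 1) + 70)) + 268) = -2370 + ((458 + (-223 + 70)) + 268) = -2370 + ((458 - 153) + 268) = -2370 + (305 + 268) = -2370 + 573 = -1797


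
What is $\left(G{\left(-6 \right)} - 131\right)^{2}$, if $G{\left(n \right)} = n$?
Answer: $18769$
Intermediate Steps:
$\left(G{\left(-6 \right)} - 131\right)^{2} = \left(-6 - 131\right)^{2} = \left(-137\right)^{2} = 18769$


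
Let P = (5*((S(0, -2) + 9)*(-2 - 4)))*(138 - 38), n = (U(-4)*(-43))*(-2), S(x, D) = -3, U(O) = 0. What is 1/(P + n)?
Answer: -1/18000 ≈ -5.5556e-5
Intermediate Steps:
n = 0 (n = (0*(-43))*(-2) = 0*(-2) = 0)
P = -18000 (P = (5*((-3 + 9)*(-2 - 4)))*(138 - 38) = (5*(6*(-6)))*100 = (5*(-36))*100 = -180*100 = -18000)
1/(P + n) = 1/(-18000 + 0) = 1/(-18000) = -1/18000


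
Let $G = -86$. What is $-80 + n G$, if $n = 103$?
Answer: $-8938$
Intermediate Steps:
$-80 + n G = -80 + 103 \left(-86\right) = -80 - 8858 = -8938$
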